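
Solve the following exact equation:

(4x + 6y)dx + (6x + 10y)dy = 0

Verify exactness: ∂M/∂y = ∂N/∂x ✓
Find F(x,y) such that ∂F/∂x = M, ∂F/∂y = N
Solution: 2x² + 6xy + 5y² = C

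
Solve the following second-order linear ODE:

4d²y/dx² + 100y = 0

Characteristic equation: 4r² + 100 = 0
Divide by 4: r² + 25 = 0
Roots: r = ±5i (complex conjugates)
General solution: y = C₁cos(5x) + C₂sin(5x)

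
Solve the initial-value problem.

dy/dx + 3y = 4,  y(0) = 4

General solution: y = 4/3 + Ce^(-3x)
Applying y(0) = 4: C = 4 - 4/3 = 8/3
Particular solution: y = 4/3 + (8/3)e^(-3x)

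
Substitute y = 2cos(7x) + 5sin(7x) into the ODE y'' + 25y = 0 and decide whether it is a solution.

Verification:
y'' = -98cos(7x) - 245sin(7x)
y'' + 25y ≠ 0 (frequency mismatch: got 49 instead of 25)

No, it is not a solution.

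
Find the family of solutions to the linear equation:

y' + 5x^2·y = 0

Using integrating factor method:

General solution: y = Ce^(-5x^3/3)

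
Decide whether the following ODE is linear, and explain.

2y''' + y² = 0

Nonlinear (y² term)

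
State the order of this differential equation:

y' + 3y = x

The order is 1 (highest derivative is of order 1).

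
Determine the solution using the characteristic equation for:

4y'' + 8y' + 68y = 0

Characteristic equation: 4r² + 8r + 68 = 0
Divide by 4: r² + 2r + 17 = 0
Roots: r = -1 ± 4i (complex conjugates)
General solution: y = e^(-x)(C₁cos(4x) + C₂sin(4x))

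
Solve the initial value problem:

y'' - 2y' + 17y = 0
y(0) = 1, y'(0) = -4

General solution: y = e^x(C₁cos(4x) + C₂sin(4x))
Complex roots r = 1 ± 4i
Applying ICs: C₁ = 1, C₂ = -5/4
Particular solution: y = e^x(cos(4x) - (5/4)sin(4x))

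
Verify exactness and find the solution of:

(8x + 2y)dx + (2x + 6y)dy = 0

Verify exactness: ∂M/∂y = ∂N/∂x ✓
Find F(x,y) such that ∂F/∂x = M, ∂F/∂y = N
Solution: 4x² + 2xy + 3y² = C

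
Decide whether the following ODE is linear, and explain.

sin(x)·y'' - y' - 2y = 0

Linear (y and its derivatives appear to the first power only, no products of y terms)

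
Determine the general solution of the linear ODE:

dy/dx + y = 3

Using integrating factor method:

General solution: y = 3 + Ce^(-x)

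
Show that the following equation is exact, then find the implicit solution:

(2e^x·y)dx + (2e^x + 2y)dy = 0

Verify exactness: ∂M/∂y = ∂N/∂x ✓
Find F(x,y) such that ∂F/∂x = M, ∂F/∂y = N
Solution: 2e^x·y + y² = C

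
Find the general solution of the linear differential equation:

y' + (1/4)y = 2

Using integrating factor method:

General solution: y = 8 + Ce^(-x/4)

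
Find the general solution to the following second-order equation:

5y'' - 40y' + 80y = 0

Characteristic equation: 5r² - 40r + 80 = 0
Divide by 5: r² - 8r + 16 = 0
Factored: (r - 4)² = 0
Repeated root: r = 4
General solution: y = (C₁ + C₂x)e^(4x)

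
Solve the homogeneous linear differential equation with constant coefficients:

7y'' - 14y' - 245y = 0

Characteristic equation: 7r² - 14r - 245 = 0
Divide by 7: r² - 2r - 35 = 0
Roots: r = 7, -5 (distinct real)
General solution: y = C₁e^(7x) + C₂e^(-5x)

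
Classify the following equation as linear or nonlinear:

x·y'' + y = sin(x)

Linear (y and its derivatives appear to the first power only, no products of y terms)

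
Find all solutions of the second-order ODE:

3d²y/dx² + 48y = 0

Characteristic equation: 3r² + 48 = 0
Divide by 3: r² + 16 = 0
Roots: r = ±4i (complex conjugates)
General solution: y = C₁cos(4x) + C₂sin(4x)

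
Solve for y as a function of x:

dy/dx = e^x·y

Separating variables and integrating:
ln|y| = e^x + C

General solution: y = Ce^(e^x)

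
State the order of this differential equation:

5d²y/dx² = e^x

The order is 2 (highest derivative is of order 2).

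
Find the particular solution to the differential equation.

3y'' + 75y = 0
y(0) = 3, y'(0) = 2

General solution: y = C₁cos(5x) + C₂sin(5x)
Complex roots r = ±5i
Applying ICs: C₁ = 3, C₂ = 2/5
Particular solution: y = 3cos(5x) + (2/5)sin(5x)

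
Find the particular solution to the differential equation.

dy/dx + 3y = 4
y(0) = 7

General solution: y = 4/3 + Ce^(-3x)
Applying y(0) = 7: C = 7 - 4/3 = 17/3
Particular solution: y = 4/3 + (17/3)e^(-3x)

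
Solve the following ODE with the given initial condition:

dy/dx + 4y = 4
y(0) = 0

General solution: y = 1 + Ce^(-4x)
Applying y(0) = 0: C = 0 - 1 = -1
Particular solution: y = 1 - e^(-4x)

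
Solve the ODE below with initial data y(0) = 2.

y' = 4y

General solution: y = Ce^(4x)
Applying IC y(0) = 2:
Particular solution: y = 2e^(4x)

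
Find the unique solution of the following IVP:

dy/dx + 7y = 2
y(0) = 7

General solution: y = 2/7 + Ce^(-7x)
Applying y(0) = 7: C = 7 - 2/7 = 47/7
Particular solution: y = 2/7 + (47/7)e^(-7x)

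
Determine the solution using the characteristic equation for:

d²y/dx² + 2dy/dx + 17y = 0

Characteristic equation: r² + 2r + 17 = 0
Roots: r = -1 ± 4i (complex conjugates)
General solution: y = e^(-x)(C₁cos(4x) + C₂sin(4x))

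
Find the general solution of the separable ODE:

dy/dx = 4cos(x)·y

Separating variables and integrating:
ln|y| = 4sin(x) + C

General solution: y = Ce^(4sin(x))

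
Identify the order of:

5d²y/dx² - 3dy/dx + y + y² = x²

The order is 2 (highest derivative is of order 2).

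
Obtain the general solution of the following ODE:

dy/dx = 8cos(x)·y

Separating variables and integrating:
ln|y| = 8sin(x) + C

General solution: y = Ce^(8sin(x))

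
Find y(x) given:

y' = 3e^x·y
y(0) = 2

General solution: y = Ce^(3e^x)
Applying IC y(0) = 2:
Particular solution: y = 2e^(3(e^x - 1))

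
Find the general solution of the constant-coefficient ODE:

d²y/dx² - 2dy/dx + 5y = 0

Characteristic equation: r² - 2r + 5 = 0
Roots: r = 1 ± 2i (complex conjugates)
General solution: y = e^x(C₁cos(2x) + C₂sin(2x))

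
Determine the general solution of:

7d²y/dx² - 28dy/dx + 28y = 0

Characteristic equation: 7r² - 28r + 28 = 0
Divide by 7: r² - 4r + 4 = 0
Factored: (r - 2)² = 0
Repeated root: r = 2
General solution: y = (C₁ + C₂x)e^(2x)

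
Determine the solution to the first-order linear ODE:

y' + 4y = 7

Using integrating factor method:

General solution: y = 7/4 + Ce^(-4x)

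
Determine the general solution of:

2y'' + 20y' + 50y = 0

Characteristic equation: 2r² + 20r + 50 = 0
Divide by 2: r² + 10r + 25 = 0
Factored: (r + 5)² = 0
Repeated root: r = -5
General solution: y = (C₁ + C₂x)e^(-5x)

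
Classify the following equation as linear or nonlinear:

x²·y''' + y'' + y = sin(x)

Linear (y and its derivatives appear to the first power only, no products of y terms)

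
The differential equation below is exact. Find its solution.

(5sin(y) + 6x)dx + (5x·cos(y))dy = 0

Verify exactness: ∂M/∂y = ∂N/∂x ✓
Find F(x,y) such that ∂F/∂x = M, ∂F/∂y = N
Solution: 5x·sin(y) + 3x² = C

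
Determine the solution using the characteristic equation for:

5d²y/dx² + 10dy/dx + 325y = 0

Characteristic equation: 5r² + 10r + 325 = 0
Divide by 5: r² + 2r + 65 = 0
Roots: r = -1 ± 8i (complex conjugates)
General solution: y = e^(-x)(C₁cos(8x) + C₂sin(8x))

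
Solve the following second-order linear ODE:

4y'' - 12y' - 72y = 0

Characteristic equation: 4r² - 12r - 72 = 0
Divide by 4: r² - 3r - 18 = 0
Roots: r = 6, -3 (distinct real)
General solution: y = C₁e^(6x) + C₂e^(-3x)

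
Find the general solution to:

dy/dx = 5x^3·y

Separating variables and integrating:
ln|y| = 5x^4/4 + C

General solution: y = Ce^(5x^4/4)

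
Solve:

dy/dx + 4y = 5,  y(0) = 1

General solution: y = 5/4 + Ce^(-4x)
Applying y(0) = 1: C = 1 - 5/4 = -1/4
Particular solution: y = 5/4 - (1/4)e^(-4x)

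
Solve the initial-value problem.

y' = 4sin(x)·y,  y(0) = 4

General solution: y = Ce^(-4cos(x))
Applying IC y(0) = 4:
Particular solution: y = 4e^(4(1-cos(x)))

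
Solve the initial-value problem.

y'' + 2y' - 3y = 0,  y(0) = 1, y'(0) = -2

General solution: y = C₁e^x + C₂e^(-3x)
Applying ICs: C₁ = 1/4, C₂ = 3/4
Particular solution: y = (1/4)e^x + (3/4)e^(-3x)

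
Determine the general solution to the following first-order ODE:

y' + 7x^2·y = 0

Using integrating factor method:

General solution: y = Ce^(-7x^3/3)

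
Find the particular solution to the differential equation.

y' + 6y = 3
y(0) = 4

General solution: y = 1/2 + Ce^(-6x)
Applying y(0) = 4: C = 4 - 1/2 = 7/2
Particular solution: y = 1/2 + (7/2)e^(-6x)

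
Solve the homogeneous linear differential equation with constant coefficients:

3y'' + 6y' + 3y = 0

Characteristic equation: 3r² + 6r + 3 = 0
Divide by 3: r² + 2r + 1 = 0
Factored: (r + 1)² = 0
Repeated root: r = -1
General solution: y = (C₁ + C₂x)e^(-x)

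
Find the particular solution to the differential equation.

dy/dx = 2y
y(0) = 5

General solution: y = Ce^(2x)
Applying IC y(0) = 5:
Particular solution: y = 5e^(2x)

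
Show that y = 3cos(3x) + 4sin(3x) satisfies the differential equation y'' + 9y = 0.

Verification:
y'' = -27cos(3x) - 36sin(3x)
y'' + 9y = 0 ✓

Yes, it is a solution.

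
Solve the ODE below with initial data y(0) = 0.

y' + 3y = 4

General solution: y = 4/3 + Ce^(-3x)
Applying y(0) = 0: C = 0 - 4/3 = -4/3
Particular solution: y = 4/3 - (4/3)e^(-3x)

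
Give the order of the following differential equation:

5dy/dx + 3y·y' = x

The order is 1 (highest derivative is of order 1).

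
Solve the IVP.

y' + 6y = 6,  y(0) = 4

General solution: y = 1 + Ce^(-6x)
Applying y(0) = 4: C = 4 - 1 = 3
Particular solution: y = 1 + 3e^(-6x)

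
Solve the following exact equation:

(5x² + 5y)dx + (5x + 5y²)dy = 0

Verify exactness: ∂M/∂y = ∂N/∂x ✓
Find F(x,y) such that ∂F/∂x = M, ∂F/∂y = N
Solution: 5x³/3 + 5xy + 5y³/3 = C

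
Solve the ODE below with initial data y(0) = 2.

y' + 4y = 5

General solution: y = 5/4 + Ce^(-4x)
Applying y(0) = 2: C = 2 - 5/4 = 3/4
Particular solution: y = 5/4 + (3/4)e^(-4x)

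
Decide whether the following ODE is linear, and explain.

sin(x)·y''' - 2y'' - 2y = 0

Linear (y and its derivatives appear to the first power only, no products of y terms)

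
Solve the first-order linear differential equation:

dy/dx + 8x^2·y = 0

Using integrating factor method:

General solution: y = Ce^(-8x^3/3)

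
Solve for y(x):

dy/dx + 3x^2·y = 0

Using integrating factor method:

General solution: y = Ce^(-x^3)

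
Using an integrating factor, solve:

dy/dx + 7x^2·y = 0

Using integrating factor method:

General solution: y = Ce^(-7x^3/3)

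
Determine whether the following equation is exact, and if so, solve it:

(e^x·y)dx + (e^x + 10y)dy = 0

Verify exactness: ∂M/∂y = ∂N/∂x ✓
Find F(x,y) such that ∂F/∂x = M, ∂F/∂y = N
Solution: e^x·y + 5y² = C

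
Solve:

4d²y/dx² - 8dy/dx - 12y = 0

Characteristic equation: 4r² - 8r - 12 = 0
Divide by 4: r² - 2r - 3 = 0
Roots: r = 3, -1 (distinct real)
General solution: y = C₁e^(3x) + C₂e^(-x)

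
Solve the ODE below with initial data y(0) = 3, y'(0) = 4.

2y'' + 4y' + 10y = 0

General solution: y = e^(-x)(C₁cos(2x) + C₂sin(2x))
Complex roots r = -1 ± 2i
Applying ICs: C₁ = 3, C₂ = 7/2
Particular solution: y = e^(-x)(3cos(2x) + (7/2)sin(2x))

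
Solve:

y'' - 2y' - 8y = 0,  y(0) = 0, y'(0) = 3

General solution: y = C₁e^(4x) + C₂e^(-2x)
Applying ICs: C₁ = 1/2, C₂ = -1/2
Particular solution: y = (1/2)e^(4x) - (1/2)e^(-2x)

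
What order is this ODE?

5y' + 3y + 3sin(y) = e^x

The order is 1 (highest derivative is of order 1).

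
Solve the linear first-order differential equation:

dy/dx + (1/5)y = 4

Using integrating factor method:

General solution: y = 20 + Ce^(-x/5)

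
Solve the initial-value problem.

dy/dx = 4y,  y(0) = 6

General solution: y = Ce^(4x)
Applying IC y(0) = 6:
Particular solution: y = 6e^(4x)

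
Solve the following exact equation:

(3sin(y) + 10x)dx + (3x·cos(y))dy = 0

Verify exactness: ∂M/∂y = ∂N/∂x ✓
Find F(x,y) such that ∂F/∂x = M, ∂F/∂y = N
Solution: 3x·sin(y) + 5x² = C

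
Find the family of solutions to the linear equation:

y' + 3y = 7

Using integrating factor method:

General solution: y = 7/3 + Ce^(-3x)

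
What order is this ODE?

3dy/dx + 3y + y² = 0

The order is 1 (highest derivative is of order 1).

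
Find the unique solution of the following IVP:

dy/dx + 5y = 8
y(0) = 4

General solution: y = 8/5 + Ce^(-5x)
Applying y(0) = 4: C = 4 - 8/5 = 12/5
Particular solution: y = 8/5 + (12/5)e^(-5x)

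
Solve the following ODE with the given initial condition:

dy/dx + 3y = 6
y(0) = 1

General solution: y = 2 + Ce^(-3x)
Applying y(0) = 1: C = 1 - 2 = -1
Particular solution: y = 2 - e^(-3x)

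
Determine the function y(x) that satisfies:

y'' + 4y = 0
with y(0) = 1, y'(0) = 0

General solution: y = C₁cos(2x) + C₂sin(2x)
Complex roots r = ±2i
Applying ICs: C₁ = 1, C₂ = 0
Particular solution: y = cos(2x)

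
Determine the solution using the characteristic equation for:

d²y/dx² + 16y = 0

Characteristic equation: r² + 16 = 0
Roots: r = ±4i (complex conjugates)
General solution: y = C₁cos(4x) + C₂sin(4x)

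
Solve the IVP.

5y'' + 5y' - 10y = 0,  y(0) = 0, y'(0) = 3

General solution: y = C₁e^x + C₂e^(-2x)
Applying ICs: C₁ = 1, C₂ = -1
Particular solution: y = e^x - e^(-2x)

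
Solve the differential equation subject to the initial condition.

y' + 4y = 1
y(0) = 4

General solution: y = 1/4 + Ce^(-4x)
Applying y(0) = 4: C = 4 - 1/4 = 15/4
Particular solution: y = 1/4 + (15/4)e^(-4x)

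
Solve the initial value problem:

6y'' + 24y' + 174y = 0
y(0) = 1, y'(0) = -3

General solution: y = e^(-2x)(C₁cos(5x) + C₂sin(5x))
Complex roots r = -2 ± 5i
Applying ICs: C₁ = 1, C₂ = -1/5
Particular solution: y = e^(-2x)(cos(5x) - (1/5)sin(5x))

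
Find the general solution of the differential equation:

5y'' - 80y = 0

Characteristic equation: 5r² - 80 = 0
Divide by 5: r² - 16 = 0
Roots: r = 4, -4 (distinct real)
General solution: y = C₁e^(4x) + C₂e^(-4x)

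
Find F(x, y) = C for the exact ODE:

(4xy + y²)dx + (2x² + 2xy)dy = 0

Verify exactness: ∂M/∂y = ∂N/∂x ✓
Find F(x,y) such that ∂F/∂x = M, ∂F/∂y = N
Solution: 2x²y + xy² = C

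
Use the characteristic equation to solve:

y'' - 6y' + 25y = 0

Characteristic equation: r² - 6r + 25 = 0
Roots: r = 3 ± 4i (complex conjugates)
General solution: y = e^(3x)(C₁cos(4x) + C₂sin(4x))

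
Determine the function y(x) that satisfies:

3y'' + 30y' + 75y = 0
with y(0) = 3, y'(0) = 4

General solution: y = (C₁ + C₂x)e^(-5x)
Repeated root r = -5
Applying ICs: C₁ = 3, C₂ = 19
Particular solution: y = (3 + 19x)e^(-5x)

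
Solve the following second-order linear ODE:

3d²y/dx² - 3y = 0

Characteristic equation: 3r² - 3 = 0
Divide by 3: r² - 1 = 0
Roots: r = 1, -1 (distinct real)
General solution: y = C₁e^x + C₂e^(-x)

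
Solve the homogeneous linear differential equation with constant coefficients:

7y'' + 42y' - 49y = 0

Characteristic equation: 7r² + 42r - 49 = 0
Divide by 7: r² + 6r - 7 = 0
Roots: r = 1, -7 (distinct real)
General solution: y = C₁e^x + C₂e^(-7x)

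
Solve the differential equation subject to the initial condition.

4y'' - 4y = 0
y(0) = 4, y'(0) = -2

General solution: y = C₁e^x + C₂e^(-x)
Applying ICs: C₁ = 1, C₂ = 3
Particular solution: y = e^x + 3e^(-x)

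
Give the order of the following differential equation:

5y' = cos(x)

The order is 1 (highest derivative is of order 1).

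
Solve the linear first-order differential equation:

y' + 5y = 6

Using integrating factor method:

General solution: y = 6/5 + Ce^(-5x)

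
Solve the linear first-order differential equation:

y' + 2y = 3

Using integrating factor method:

General solution: y = 3/2 + Ce^(-2x)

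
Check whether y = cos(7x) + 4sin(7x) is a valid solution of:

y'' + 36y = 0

Verification:
y'' = -49cos(7x) - 196sin(7x)
y'' + 36y ≠ 0 (frequency mismatch: got 49 instead of 36)

No, it is not a solution.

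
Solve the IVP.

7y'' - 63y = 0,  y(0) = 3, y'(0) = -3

General solution: y = C₁e^(3x) + C₂e^(-3x)
Applying ICs: C₁ = 1, C₂ = 2
Particular solution: y = e^(3x) + 2e^(-3x)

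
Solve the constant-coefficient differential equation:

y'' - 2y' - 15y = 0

Characteristic equation: r² - 2r - 15 = 0
Roots: r = 5, -3 (distinct real)
General solution: y = C₁e^(5x) + C₂e^(-3x)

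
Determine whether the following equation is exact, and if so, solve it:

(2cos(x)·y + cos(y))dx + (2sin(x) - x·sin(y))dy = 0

Verify exactness: ∂M/∂y = ∂N/∂x ✓
Find F(x,y) such that ∂F/∂x = M, ∂F/∂y = N
Solution: 2sin(x)·y + x·cos(y) = C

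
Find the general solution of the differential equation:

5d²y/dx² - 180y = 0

Characteristic equation: 5r² - 180 = 0
Divide by 5: r² - 36 = 0
Roots: r = 6, -6 (distinct real)
General solution: y = C₁e^(6x) + C₂e^(-6x)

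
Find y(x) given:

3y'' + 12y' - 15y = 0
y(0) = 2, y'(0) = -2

General solution: y = C₁e^x + C₂e^(-5x)
Applying ICs: C₁ = 4/3, C₂ = 2/3
Particular solution: y = (4/3)e^x + (2/3)e^(-5x)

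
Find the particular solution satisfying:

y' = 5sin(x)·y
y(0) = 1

General solution: y = Ce^(-5cos(x))
Applying IC y(0) = 1:
Particular solution: y = e^(5(1-cos(x)))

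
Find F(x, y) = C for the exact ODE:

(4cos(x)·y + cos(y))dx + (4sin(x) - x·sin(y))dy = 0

Verify exactness: ∂M/∂y = ∂N/∂x ✓
Find F(x,y) such that ∂F/∂x = M, ∂F/∂y = N
Solution: 4sin(x)·y + x·cos(y) = C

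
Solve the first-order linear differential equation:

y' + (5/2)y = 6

Using integrating factor method:

General solution: y = 12/5 + Ce^(-5x/2)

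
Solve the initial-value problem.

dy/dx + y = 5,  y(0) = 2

General solution: y = 5 + Ce^(-x)
Applying y(0) = 2: C = 2 - 5 = -3
Particular solution: y = 5 - 3e^(-x)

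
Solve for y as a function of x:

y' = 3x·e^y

Separating variables and integrating:
-e^(-y) = 3x²/2 + C

General solution: y = -ln(C - 3x²/2)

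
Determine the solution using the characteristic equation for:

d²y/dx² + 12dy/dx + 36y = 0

Characteristic equation: r² + 12r + 36 = 0
Factored: (r + 6)² = 0
Repeated root: r = -6
General solution: y = (C₁ + C₂x)e^(-6x)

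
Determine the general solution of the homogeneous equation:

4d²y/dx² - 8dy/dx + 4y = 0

Characteristic equation: 4r² - 8r + 4 = 0
Divide by 4: r² - 2r + 1 = 0
Factored: (r - 1)² = 0
Repeated root: r = 1
General solution: y = (C₁ + C₂x)e^x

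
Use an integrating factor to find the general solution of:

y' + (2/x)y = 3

Using integrating factor method:

General solution: y = x + Cx^(-2)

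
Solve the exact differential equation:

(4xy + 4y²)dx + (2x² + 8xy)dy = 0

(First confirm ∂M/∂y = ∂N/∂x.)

Verify exactness: ∂M/∂y = ∂N/∂x ✓
Find F(x,y) such that ∂F/∂x = M, ∂F/∂y = N
Solution: 2x²y + 4xy² = C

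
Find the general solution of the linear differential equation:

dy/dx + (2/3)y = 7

Using integrating factor method:

General solution: y = 21/2 + Ce^(-2x/3)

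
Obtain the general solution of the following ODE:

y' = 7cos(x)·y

Separating variables and integrating:
ln|y| = 7sin(x) + C

General solution: y = Ce^(7sin(x))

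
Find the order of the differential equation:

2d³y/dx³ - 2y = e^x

The order is 3 (highest derivative is of order 3).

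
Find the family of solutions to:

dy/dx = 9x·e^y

Separating variables and integrating:
-e^(-y) = 9x²/2 + C

General solution: y = -ln(C - 9x²/2)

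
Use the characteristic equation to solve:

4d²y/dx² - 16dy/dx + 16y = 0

Characteristic equation: 4r² - 16r + 16 = 0
Divide by 4: r² - 4r + 4 = 0
Factored: (r - 2)² = 0
Repeated root: r = 2
General solution: y = (C₁ + C₂x)e^(2x)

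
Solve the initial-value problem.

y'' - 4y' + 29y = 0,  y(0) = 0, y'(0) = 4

General solution: y = e^(2x)(C₁cos(5x) + C₂sin(5x))
Complex roots r = 2 ± 5i
Applying ICs: C₁ = 0, C₂ = 4/5
Particular solution: y = e^(2x)((4/5)sin(5x))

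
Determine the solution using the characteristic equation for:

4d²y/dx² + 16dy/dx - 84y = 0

Characteristic equation: 4r² + 16r - 84 = 0
Divide by 4: r² + 4r - 21 = 0
Roots: r = 3, -7 (distinct real)
General solution: y = C₁e^(3x) + C₂e^(-7x)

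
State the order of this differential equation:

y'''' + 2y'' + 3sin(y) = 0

The order is 4 (highest derivative is of order 4).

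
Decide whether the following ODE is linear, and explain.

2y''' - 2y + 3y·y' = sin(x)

Nonlinear (product y·y')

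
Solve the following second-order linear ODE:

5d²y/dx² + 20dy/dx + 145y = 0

Characteristic equation: 5r² + 20r + 145 = 0
Divide by 5: r² + 4r + 29 = 0
Roots: r = -2 ± 5i (complex conjugates)
General solution: y = e^(-2x)(C₁cos(5x) + C₂sin(5x))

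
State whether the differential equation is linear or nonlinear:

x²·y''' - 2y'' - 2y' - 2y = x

Linear (y and its derivatives appear to the first power only, no products of y terms)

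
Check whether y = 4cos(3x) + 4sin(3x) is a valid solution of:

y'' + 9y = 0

Verification:
y'' = -36cos(3x) - 36sin(3x)
y'' + 9y = 0 ✓

Yes, it is a solution.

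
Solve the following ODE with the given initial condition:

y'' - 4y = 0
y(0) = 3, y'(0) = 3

General solution: y = C₁e^(2x) + C₂e^(-2x)
Applying ICs: C₁ = 9/4, C₂ = 3/4
Particular solution: y = (9/4)e^(2x) + (3/4)e^(-2x)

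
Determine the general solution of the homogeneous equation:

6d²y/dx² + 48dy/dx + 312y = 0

Characteristic equation: 6r² + 48r + 312 = 0
Divide by 6: r² + 8r + 52 = 0
Roots: r = -4 ± 6i (complex conjugates)
General solution: y = e^(-4x)(C₁cos(6x) + C₂sin(6x))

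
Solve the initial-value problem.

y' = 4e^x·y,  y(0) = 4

General solution: y = Ce^(4e^x)
Applying IC y(0) = 4:
Particular solution: y = 4e^(4(e^x - 1))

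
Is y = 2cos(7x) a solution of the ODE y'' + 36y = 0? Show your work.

Verification:
y'' = -98cos(7x)
y'' + 36y ≠ 0 (frequency mismatch: got 49 instead of 36)

No, it is not a solution.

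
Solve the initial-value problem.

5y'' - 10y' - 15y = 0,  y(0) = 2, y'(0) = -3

General solution: y = C₁e^(3x) + C₂e^(-x)
Applying ICs: C₁ = -1/4, C₂ = 9/4
Particular solution: y = -(1/4)e^(3x) + (9/4)e^(-x)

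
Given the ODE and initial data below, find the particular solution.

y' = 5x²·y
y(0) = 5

General solution: y = Ce^(5x³/3)
Applying IC y(0) = 5:
Particular solution: y = 5e^(5x³/3)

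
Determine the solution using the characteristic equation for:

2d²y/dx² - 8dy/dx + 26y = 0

Characteristic equation: 2r² - 8r + 26 = 0
Divide by 2: r² - 4r + 13 = 0
Roots: r = 2 ± 3i (complex conjugates)
General solution: y = e^(2x)(C₁cos(3x) + C₂sin(3x))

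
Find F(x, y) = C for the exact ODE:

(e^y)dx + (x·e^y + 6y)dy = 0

Verify exactness: ∂M/∂y = ∂N/∂x ✓
Find F(x,y) such that ∂F/∂x = M, ∂F/∂y = N
Solution: x·e^y + 3y² = C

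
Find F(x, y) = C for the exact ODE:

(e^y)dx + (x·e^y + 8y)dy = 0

Verify exactness: ∂M/∂y = ∂N/∂x ✓
Find F(x,y) such that ∂F/∂x = M, ∂F/∂y = N
Solution: x·e^y + 4y² = C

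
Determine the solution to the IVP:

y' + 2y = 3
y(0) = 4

General solution: y = 3/2 + Ce^(-2x)
Applying y(0) = 4: C = 4 - 3/2 = 5/2
Particular solution: y = 3/2 + (5/2)e^(-2x)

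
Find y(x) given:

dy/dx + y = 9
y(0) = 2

General solution: y = 9 + Ce^(-x)
Applying y(0) = 2: C = 2 - 9 = -7
Particular solution: y = 9 - 7e^(-x)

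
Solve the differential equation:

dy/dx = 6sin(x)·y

Separating variables and integrating:
ln|y| = -6cos(x) + C

General solution: y = Ce^(-6cos(x))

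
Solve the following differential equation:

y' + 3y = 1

Using integrating factor method:

General solution: y = 1/3 + Ce^(-3x)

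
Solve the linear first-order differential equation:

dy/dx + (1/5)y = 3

Using integrating factor method:

General solution: y = 15 + Ce^(-x/5)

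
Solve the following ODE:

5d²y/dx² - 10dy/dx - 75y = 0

Characteristic equation: 5r² - 10r - 75 = 0
Divide by 5: r² - 2r - 15 = 0
Roots: r = 5, -3 (distinct real)
General solution: y = C₁e^(5x) + C₂e^(-3x)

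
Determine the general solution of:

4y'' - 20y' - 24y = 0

Characteristic equation: 4r² - 20r - 24 = 0
Divide by 4: r² - 5r - 6 = 0
Roots: r = 6, -1 (distinct real)
General solution: y = C₁e^(6x) + C₂e^(-x)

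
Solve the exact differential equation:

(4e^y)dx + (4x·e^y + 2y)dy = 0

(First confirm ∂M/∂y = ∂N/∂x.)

Verify exactness: ∂M/∂y = ∂N/∂x ✓
Find F(x,y) such that ∂F/∂x = M, ∂F/∂y = N
Solution: 4x·e^y + y² = C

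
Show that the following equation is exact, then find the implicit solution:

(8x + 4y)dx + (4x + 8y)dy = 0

Verify exactness: ∂M/∂y = ∂N/∂x ✓
Find F(x,y) such that ∂F/∂x = M, ∂F/∂y = N
Solution: 4x² + 4xy + 4y² = C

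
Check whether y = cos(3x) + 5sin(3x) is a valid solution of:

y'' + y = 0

Verification:
y'' = -9cos(3x) - 45sin(3x)
y'' + y ≠ 0 (frequency mismatch: got 9 instead of 1)

No, it is not a solution.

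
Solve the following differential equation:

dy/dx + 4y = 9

Using integrating factor method:

General solution: y = 9/4 + Ce^(-4x)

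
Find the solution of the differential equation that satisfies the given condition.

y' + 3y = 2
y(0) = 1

General solution: y = 2/3 + Ce^(-3x)
Applying y(0) = 1: C = 1 - 2/3 = 1/3
Particular solution: y = 2/3 + (1/3)e^(-3x)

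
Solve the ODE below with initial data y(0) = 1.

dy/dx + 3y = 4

General solution: y = 4/3 + Ce^(-3x)
Applying y(0) = 1: C = 1 - 4/3 = -1/3
Particular solution: y = 4/3 - (1/3)e^(-3x)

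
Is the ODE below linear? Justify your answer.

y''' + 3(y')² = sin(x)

No. Nonlinear ((y')² term)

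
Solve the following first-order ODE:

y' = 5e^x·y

Separating variables and integrating:
ln|y| = 5e^x + C

General solution: y = Ce^(5e^x)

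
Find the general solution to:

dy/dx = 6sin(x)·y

Separating variables and integrating:
ln|y| = -6cos(x) + C

General solution: y = Ce^(-6cos(x))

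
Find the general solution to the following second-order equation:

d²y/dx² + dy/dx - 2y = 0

Characteristic equation: r² + r - 2 = 0
Roots: r = 1, -2 (distinct real)
General solution: y = C₁e^x + C₂e^(-2x)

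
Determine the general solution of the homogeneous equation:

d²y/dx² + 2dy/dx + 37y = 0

Characteristic equation: r² + 2r + 37 = 0
Roots: r = -1 ± 6i (complex conjugates)
General solution: y = e^(-x)(C₁cos(6x) + C₂sin(6x))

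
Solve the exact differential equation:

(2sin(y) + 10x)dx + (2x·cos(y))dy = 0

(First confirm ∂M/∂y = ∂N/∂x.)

Verify exactness: ∂M/∂y = ∂N/∂x ✓
Find F(x,y) such that ∂F/∂x = M, ∂F/∂y = N
Solution: 2x·sin(y) + 5x² = C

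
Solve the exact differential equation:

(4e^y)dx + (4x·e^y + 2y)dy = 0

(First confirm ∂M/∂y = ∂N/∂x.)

Verify exactness: ∂M/∂y = ∂N/∂x ✓
Find F(x,y) such that ∂F/∂x = M, ∂F/∂y = N
Solution: 4x·e^y + y² = C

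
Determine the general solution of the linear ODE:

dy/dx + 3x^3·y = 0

Using integrating factor method:

General solution: y = Ce^(-3x^4/4)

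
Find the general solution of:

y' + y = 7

Using integrating factor method:

General solution: y = 7 + Ce^(-x)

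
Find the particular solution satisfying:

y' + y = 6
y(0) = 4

General solution: y = 6 + Ce^(-x)
Applying y(0) = 4: C = 4 - 6 = -2
Particular solution: y = 6 - 2e^(-x)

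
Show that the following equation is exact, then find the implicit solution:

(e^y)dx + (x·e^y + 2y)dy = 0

Verify exactness: ∂M/∂y = ∂N/∂x ✓
Find F(x,y) such that ∂F/∂x = M, ∂F/∂y = N
Solution: x·e^y + y² = C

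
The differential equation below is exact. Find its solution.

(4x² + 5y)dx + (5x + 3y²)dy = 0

Verify exactness: ∂M/∂y = ∂N/∂x ✓
Find F(x,y) such that ∂F/∂x = M, ∂F/∂y = N
Solution: 4x³/3 + 5xy + y³ = C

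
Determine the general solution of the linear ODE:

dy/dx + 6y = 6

Using integrating factor method:

General solution: y = 1 + Ce^(-6x)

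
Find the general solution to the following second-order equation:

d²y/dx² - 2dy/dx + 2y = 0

Characteristic equation: r² - 2r + 2 = 0
Roots: r = 1 ± i (complex conjugates)
General solution: y = e^x(C₁cos(x) + C₂sin(x))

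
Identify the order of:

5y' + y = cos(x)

The order is 1 (highest derivative is of order 1).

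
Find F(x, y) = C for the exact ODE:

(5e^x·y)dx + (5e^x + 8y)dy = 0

Verify exactness: ∂M/∂y = ∂N/∂x ✓
Find F(x,y) such that ∂F/∂x = M, ∂F/∂y = N
Solution: 5e^x·y + 4y² = C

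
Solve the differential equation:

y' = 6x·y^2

Separating variables and integrating:
-1/y = 3x^2 + C

General solution: y^-1 = -3x^2 + C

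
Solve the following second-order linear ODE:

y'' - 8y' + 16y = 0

Characteristic equation: r² - 8r + 16 = 0
Factored: (r - 4)² = 0
Repeated root: r = 4
General solution: y = (C₁ + C₂x)e^(4x)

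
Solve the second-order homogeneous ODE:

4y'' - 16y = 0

Characteristic equation: 4r² - 16 = 0
Divide by 4: r² - 4 = 0
Roots: r = 2, -2 (distinct real)
General solution: y = C₁e^(2x) + C₂e^(-2x)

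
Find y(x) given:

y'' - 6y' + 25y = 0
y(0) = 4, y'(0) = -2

General solution: y = e^(3x)(C₁cos(4x) + C₂sin(4x))
Complex roots r = 3 ± 4i
Applying ICs: C₁ = 4, C₂ = -7/2
Particular solution: y = e^(3x)(4cos(4x) - (7/2)sin(4x))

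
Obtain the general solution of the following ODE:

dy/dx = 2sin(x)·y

Separating variables and integrating:
ln|y| = -2cos(x) + C

General solution: y = Ce^(-2cos(x))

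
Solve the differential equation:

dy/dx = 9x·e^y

Separating variables and integrating:
-e^(-y) = 9x²/2 + C

General solution: y = -ln(C - 9x²/2)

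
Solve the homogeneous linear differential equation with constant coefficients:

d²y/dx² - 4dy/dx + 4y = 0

Characteristic equation: r² - 4r + 4 = 0
Factored: (r - 2)² = 0
Repeated root: r = 2
General solution: y = (C₁ + C₂x)e^(2x)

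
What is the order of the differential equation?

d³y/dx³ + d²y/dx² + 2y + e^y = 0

The order is 3 (highest derivative is of order 3).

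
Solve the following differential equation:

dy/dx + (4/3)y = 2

Using integrating factor method:

General solution: y = 3/2 + Ce^(-4x/3)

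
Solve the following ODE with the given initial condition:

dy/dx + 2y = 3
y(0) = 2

General solution: y = 3/2 + Ce^(-2x)
Applying y(0) = 2: C = 2 - 3/2 = 1/2
Particular solution: y = 3/2 + (1/2)e^(-2x)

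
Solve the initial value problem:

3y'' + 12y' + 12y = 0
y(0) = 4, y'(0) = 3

General solution: y = (C₁ + C₂x)e^(-2x)
Repeated root r = -2
Applying ICs: C₁ = 4, C₂ = 11
Particular solution: y = (4 + 11x)e^(-2x)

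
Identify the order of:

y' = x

The order is 1 (highest derivative is of order 1).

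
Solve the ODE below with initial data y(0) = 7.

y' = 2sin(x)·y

General solution: y = Ce^(-2cos(x))
Applying IC y(0) = 7:
Particular solution: y = 7e^(2(1-cos(x)))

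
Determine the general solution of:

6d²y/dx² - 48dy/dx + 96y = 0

Characteristic equation: 6r² - 48r + 96 = 0
Divide by 6: r² - 8r + 16 = 0
Factored: (r - 4)² = 0
Repeated root: r = 4
General solution: y = (C₁ + C₂x)e^(4x)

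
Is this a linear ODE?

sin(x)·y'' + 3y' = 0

Yes. Linear (y and its derivatives appear to the first power only, no products of y terms)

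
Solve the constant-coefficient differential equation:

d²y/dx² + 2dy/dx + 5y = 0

Characteristic equation: r² + 2r + 5 = 0
Roots: r = -1 ± 2i (complex conjugates)
General solution: y = e^(-x)(C₁cos(2x) + C₂sin(2x))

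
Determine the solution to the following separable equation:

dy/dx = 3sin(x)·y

Separating variables and integrating:
ln|y| = -3cos(x) + C

General solution: y = Ce^(-3cos(x))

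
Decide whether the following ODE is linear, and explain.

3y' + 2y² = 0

Nonlinear (y² term)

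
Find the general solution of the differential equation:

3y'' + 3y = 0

Characteristic equation: 3r² + 3 = 0
Divide by 3: r² + 1 = 0
Roots: r = ±i (complex conjugates)
General solution: y = C₁cos(x) + C₂sin(x)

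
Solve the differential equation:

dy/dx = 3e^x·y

Separating variables and integrating:
ln|y| = 3e^x + C

General solution: y = Ce^(3e^x)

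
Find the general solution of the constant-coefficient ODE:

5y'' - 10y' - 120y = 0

Characteristic equation: 5r² - 10r - 120 = 0
Divide by 5: r² - 2r - 24 = 0
Roots: r = 6, -4 (distinct real)
General solution: y = C₁e^(6x) + C₂e^(-4x)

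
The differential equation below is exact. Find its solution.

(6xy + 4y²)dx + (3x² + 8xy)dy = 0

Verify exactness: ∂M/∂y = ∂N/∂x ✓
Find F(x,y) such that ∂F/∂x = M, ∂F/∂y = N
Solution: 3x²y + 4xy² = C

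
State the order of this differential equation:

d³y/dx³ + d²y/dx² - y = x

The order is 3 (highest derivative is of order 3).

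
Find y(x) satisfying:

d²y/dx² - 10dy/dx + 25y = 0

Characteristic equation: r² - 10r + 25 = 0
Factored: (r - 5)² = 0
Repeated root: r = 5
General solution: y = (C₁ + C₂x)e^(5x)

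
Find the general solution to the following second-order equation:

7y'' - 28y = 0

Characteristic equation: 7r² - 28 = 0
Divide by 7: r² - 4 = 0
Roots: r = 2, -2 (distinct real)
General solution: y = C₁e^(2x) + C₂e^(-2x)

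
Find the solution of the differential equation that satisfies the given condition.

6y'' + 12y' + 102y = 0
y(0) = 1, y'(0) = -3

General solution: y = e^(-x)(C₁cos(4x) + C₂sin(4x))
Complex roots r = -1 ± 4i
Applying ICs: C₁ = 1, C₂ = -1/2
Particular solution: y = e^(-x)(cos(4x) - (1/2)sin(4x))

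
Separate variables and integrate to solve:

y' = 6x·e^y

Separating variables and integrating:
-e^(-y) = 3x² + C

General solution: y = -ln(C - 3x²)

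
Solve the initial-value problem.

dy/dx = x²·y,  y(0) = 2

General solution: y = Ce^(x³/3)
Applying IC y(0) = 2:
Particular solution: y = 2e^(x³/3)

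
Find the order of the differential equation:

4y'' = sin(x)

The order is 2 (highest derivative is of order 2).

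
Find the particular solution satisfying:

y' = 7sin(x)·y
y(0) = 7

General solution: y = Ce^(-7cos(x))
Applying IC y(0) = 7:
Particular solution: y = 7e^(7(1-cos(x)))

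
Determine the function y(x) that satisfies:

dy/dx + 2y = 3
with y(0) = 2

General solution: y = 3/2 + Ce^(-2x)
Applying y(0) = 2: C = 2 - 3/2 = 1/2
Particular solution: y = 3/2 + (1/2)e^(-2x)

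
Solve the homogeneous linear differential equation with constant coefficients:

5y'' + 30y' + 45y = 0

Characteristic equation: 5r² + 30r + 45 = 0
Divide by 5: r² + 6r + 9 = 0
Factored: (r + 3)² = 0
Repeated root: r = -3
General solution: y = (C₁ + C₂x)e^(-3x)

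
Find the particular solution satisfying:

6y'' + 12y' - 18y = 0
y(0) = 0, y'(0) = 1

General solution: y = C₁e^x + C₂e^(-3x)
Applying ICs: C₁ = 1/4, C₂ = -1/4
Particular solution: y = (1/4)e^x - (1/4)e^(-3x)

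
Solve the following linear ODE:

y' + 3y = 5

Using integrating factor method:

General solution: y = 5/3 + Ce^(-3x)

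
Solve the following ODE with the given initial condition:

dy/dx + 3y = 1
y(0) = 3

General solution: y = 1/3 + Ce^(-3x)
Applying y(0) = 3: C = 3 - 1/3 = 8/3
Particular solution: y = 1/3 + (8/3)e^(-3x)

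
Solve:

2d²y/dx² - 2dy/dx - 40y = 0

Characteristic equation: 2r² - 2r - 40 = 0
Divide by 2: r² - r - 20 = 0
Roots: r = 5, -4 (distinct real)
General solution: y = C₁e^(5x) + C₂e^(-4x)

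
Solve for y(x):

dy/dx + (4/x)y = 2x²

Using integrating factor method:

General solution: y = (2/7)x^3 + Cx^(-4)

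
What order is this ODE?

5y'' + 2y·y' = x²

The order is 2 (highest derivative is of order 2).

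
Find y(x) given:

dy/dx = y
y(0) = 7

General solution: y = Ce^x
Applying IC y(0) = 7:
Particular solution: y = 7e^x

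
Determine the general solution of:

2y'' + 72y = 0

Characteristic equation: 2r² + 72 = 0
Divide by 2: r² + 36 = 0
Roots: r = ±6i (complex conjugates)
General solution: y = C₁cos(6x) + C₂sin(6x)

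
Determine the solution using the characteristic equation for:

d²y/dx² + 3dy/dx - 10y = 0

Characteristic equation: r² + 3r - 10 = 0
Roots: r = 2, -5 (distinct real)
General solution: y = C₁e^(2x) + C₂e^(-5x)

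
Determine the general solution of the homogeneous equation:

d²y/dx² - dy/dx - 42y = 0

Characteristic equation: r² - r - 42 = 0
Roots: r = 7, -6 (distinct real)
General solution: y = C₁e^(7x) + C₂e^(-6x)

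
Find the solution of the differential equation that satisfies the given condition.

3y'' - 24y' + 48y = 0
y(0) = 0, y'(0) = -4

General solution: y = (C₁ + C₂x)e^(4x)
Repeated root r = 4
Applying ICs: C₁ = 0, C₂ = -4
Particular solution: y = -4xe^(4x)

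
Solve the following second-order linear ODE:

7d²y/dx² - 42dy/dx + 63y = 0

Characteristic equation: 7r² - 42r + 63 = 0
Divide by 7: r² - 6r + 9 = 0
Factored: (r - 3)² = 0
Repeated root: r = 3
General solution: y = (C₁ + C₂x)e^(3x)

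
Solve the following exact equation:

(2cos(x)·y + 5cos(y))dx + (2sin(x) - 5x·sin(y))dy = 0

Verify exactness: ∂M/∂y = ∂N/∂x ✓
Find F(x,y) such that ∂F/∂x = M, ∂F/∂y = N
Solution: 2sin(x)·y + 5x·cos(y) = C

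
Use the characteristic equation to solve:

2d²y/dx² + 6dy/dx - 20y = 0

Characteristic equation: 2r² + 6r - 20 = 0
Divide by 2: r² + 3r - 10 = 0
Roots: r = 2, -5 (distinct real)
General solution: y = C₁e^(2x) + C₂e^(-5x)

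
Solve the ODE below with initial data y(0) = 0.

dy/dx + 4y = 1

General solution: y = 1/4 + Ce^(-4x)
Applying y(0) = 0: C = 0 - 1/4 = -1/4
Particular solution: y = 1/4 - (1/4)e^(-4x)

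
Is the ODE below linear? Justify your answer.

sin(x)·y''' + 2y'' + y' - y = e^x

Yes. Linear (y and its derivatives appear to the first power only, no products of y terms)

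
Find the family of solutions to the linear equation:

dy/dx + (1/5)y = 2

Using integrating factor method:

General solution: y = 10 + Ce^(-x/5)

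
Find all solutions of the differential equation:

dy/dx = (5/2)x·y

Separating variables and integrating:
ln|y| = 5x^2/4 + C

General solution: y = Ce^(5x^2/4)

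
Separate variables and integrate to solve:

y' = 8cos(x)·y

Separating variables and integrating:
ln|y| = 8sin(x) + C

General solution: y = Ce^(8sin(x))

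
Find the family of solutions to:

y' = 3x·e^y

Separating variables and integrating:
-e^(-y) = 3x²/2 + C

General solution: y = -ln(C - 3x²/2)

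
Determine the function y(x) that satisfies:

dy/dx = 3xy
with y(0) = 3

General solution: y = Ce^(3x²/2)
Applying IC y(0) = 3:
Particular solution: y = 3e^(3x²/2)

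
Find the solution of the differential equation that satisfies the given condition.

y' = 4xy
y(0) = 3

General solution: y = Ce^(2x²)
Applying IC y(0) = 3:
Particular solution: y = 3e^(2x²)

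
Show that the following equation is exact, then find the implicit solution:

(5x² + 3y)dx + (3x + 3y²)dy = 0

Verify exactness: ∂M/∂y = ∂N/∂x ✓
Find F(x,y) such that ∂F/∂x = M, ∂F/∂y = N
Solution: 5x³/3 + 3xy + y³ = C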